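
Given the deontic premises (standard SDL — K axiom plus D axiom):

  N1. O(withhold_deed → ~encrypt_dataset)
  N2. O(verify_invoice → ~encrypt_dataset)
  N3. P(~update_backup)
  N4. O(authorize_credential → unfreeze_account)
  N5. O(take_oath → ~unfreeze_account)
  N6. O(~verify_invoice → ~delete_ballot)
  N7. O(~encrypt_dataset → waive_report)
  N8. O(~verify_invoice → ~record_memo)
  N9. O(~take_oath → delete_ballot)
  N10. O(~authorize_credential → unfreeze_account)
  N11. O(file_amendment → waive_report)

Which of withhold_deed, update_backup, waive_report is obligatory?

waive_report

By case analysis on ~authorize_credential: premise 10 gives O(~authorize_credential → unfreeze_account) and premise 4 gives O(authorize_credential → unfreeze_account), so O(unfreeze_account) either way.
Premise 5 is O(take_oath → ~unfreeze_account); contrapositively O(unfreeze_account → ~take_oath). Since O(unfreeze_account) holds, K gives O(~take_oath).
Applying K to premise 9 (O(~take_oath → delete_ballot)) and O(~take_oath) yields O(delete_ballot).
Premise 6, O(~verify_invoice → ~delete_ballot), contraposes to O(delete_ballot → verify_invoice); with O(delete_ballot) we get O(verify_invoice).
From O(verify_invoice) and premise 2, O(verify_invoice → ~encrypt_dataset), we obtain O(~encrypt_dataset).
Premise 7 is O(~encrypt_dataset → waive_report); since O(~encrypt_dataset), deontic closure gives O(waive_report).
So O(waive_report) holds — waive_report is obligatory. None of the other listed options is made obligatory by any chain of premises.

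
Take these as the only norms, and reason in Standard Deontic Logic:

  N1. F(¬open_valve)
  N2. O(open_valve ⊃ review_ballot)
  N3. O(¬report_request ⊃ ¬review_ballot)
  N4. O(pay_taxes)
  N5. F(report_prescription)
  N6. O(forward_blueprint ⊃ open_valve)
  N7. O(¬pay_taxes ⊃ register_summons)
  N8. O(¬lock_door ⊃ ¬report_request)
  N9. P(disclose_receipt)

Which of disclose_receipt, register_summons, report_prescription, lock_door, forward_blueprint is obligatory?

Premise 1 is F(¬open_valve), i.e. O(open_valve).
From O(open_valve) and premise 2, O(open_valve ⊃ review_ballot), we obtain O(review_ballot).
Premise 3 is O(¬report_request ⊃ ¬review_ballot); contrapositively O(review_ballot ⊃ report_request). Since O(review_ballot) holds, K gives O(report_request).
The contrapositive of premise 8 (O(¬lock_door ⊃ ¬report_request)) is O(report_request ⊃ lock_door), and O(report_request) is already established, so O(lock_door).
So O(lock_door) holds — lock_door is obligatory. None of the other listed options is made obligatory by any chain of premises.

lock_door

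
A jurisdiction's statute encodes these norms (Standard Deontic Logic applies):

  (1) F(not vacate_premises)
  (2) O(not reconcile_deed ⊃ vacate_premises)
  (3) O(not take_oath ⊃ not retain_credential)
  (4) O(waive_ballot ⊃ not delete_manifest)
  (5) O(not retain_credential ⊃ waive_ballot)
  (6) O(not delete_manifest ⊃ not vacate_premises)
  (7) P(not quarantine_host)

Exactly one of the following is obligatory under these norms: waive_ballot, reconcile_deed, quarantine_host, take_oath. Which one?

F(not vacate_premises) at premise 1 means O(vacate_premises).
Premise 6 is O(not delete_manifest ⊃ not vacate_premises); contrapositively O(vacate_premises ⊃ delete_manifest). Since O(vacate_premises) holds, K gives O(delete_manifest).
The contrapositive of premise 4 (O(waive_ballot ⊃ not delete_manifest)) is O(delete_manifest ⊃ not waive_ballot), and O(delete_manifest) is already established, so O(not waive_ballot).
Premise 5 is O(not retain_credential ⊃ waive_ballot); contrapositively O(not waive_ballot ⊃ retain_credential). Since O(not waive_ballot) holds, K gives O(retain_credential).
Premise 3 is O(not take_oath ⊃ not retain_credential); contrapositively O(retain_credential ⊃ take_oath). Since O(retain_credential) holds, K gives O(take_oath).
So O(take_oath) holds — take_oath is obligatory. None of the other listed options is made obligatory by any chain of premises.

take_oath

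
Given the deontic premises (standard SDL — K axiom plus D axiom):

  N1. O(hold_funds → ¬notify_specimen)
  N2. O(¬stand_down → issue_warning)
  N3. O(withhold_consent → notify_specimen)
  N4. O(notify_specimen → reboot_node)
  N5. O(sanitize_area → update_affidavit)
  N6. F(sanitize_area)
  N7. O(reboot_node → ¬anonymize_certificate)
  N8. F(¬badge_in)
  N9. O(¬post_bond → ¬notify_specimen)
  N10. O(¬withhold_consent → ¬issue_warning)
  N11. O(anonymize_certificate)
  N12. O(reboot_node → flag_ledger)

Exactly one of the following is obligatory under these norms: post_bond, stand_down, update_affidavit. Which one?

stand_down

Premise 11 gives O(anonymize_certificate).
Premise 7, O(reboot_node → ¬anonymize_certificate), contraposes to O(anonymize_certificate → ¬reboot_node); with O(anonymize_certificate) we get O(¬reboot_node).
Premise 4 is O(notify_specimen → reboot_node); contrapositively O(¬reboot_node → ¬notify_specimen). Since O(¬reboot_node) holds, K gives O(¬notify_specimen).
Premise 3 is O(withhold_consent → notify_specimen); contrapositively O(¬notify_specimen → ¬withhold_consent). Since O(¬notify_specimen) holds, K gives O(¬withhold_consent).
With premise 10, O(¬withhold_consent → ¬issue_warning), the K-axiom yields O(¬issue_warning).
The contrapositive of premise 2 (O(¬stand_down → issue_warning)) is O(¬issue_warning → stand_down), and O(¬issue_warning) is already established, so O(stand_down).
So O(stand_down) holds — stand_down is obligatory. None of the other listed options is made obligatory by any chain of premises.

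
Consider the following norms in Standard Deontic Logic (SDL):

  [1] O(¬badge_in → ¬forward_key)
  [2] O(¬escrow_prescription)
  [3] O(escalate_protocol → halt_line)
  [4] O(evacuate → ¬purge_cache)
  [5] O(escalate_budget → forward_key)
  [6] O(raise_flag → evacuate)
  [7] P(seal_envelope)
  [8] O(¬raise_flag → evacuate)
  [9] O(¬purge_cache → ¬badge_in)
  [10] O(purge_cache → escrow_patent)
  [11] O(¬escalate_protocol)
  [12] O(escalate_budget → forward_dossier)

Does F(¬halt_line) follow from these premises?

Premise 3 is O(escalate_protocol → halt_line), but O(escalate_protocol) is not derivable from the premises, so it does not yield O(halt_line).
No other premise forces O(halt_line). An ideal world satisfying every premise can still have ¬halt_line true, so F(¬halt_line) is not derivable.

No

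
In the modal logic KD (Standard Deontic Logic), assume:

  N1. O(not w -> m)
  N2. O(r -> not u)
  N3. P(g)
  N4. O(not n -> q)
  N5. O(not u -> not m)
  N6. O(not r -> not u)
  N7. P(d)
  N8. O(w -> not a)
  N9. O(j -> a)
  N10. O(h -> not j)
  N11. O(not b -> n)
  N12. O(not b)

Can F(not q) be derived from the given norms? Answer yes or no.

Premise 4 is O(not n -> q), but O(not n) is not derivable from the premises, so it does not yield O(q).
No other premise forces O(q). An ideal world satisfying every premise can still have not q true, so F(not q) is not derivable.

No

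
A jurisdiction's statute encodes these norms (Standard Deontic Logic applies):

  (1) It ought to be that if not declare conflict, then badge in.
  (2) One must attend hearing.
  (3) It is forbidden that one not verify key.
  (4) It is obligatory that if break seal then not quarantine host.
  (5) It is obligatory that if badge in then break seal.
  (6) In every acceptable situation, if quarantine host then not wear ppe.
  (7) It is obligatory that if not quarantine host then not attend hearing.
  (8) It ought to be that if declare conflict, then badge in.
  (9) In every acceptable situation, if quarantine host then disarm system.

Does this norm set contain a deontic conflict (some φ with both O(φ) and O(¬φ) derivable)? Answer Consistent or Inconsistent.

Inconsistent

By case analysis on ¬declare_conflict: premise 1 gives O(¬declare_conflict → badge_in) and premise 8 gives O(declare_conflict → badge_in), so O(badge_in) either way.
Applying K to premise 5 (O(badge_in → break_seal)) and O(badge_in) yields O(break_seal).
Applying K to premise 4 (O(break_seal → ¬quarantine_host)) and O(break_seal) yields O(¬quarantine_host).
Premise 7 is O(¬quarantine_host → ¬attend_hearing); since O(¬quarantine_host), deontic closure gives O(¬attend_hearing).
However, premise 2 gives O(attend_hearing).
We now have both O(¬attend_hearing) and O(attend_hearing) — attend_hearing is simultaneously obligatory and forbidden, violating the D-axiom.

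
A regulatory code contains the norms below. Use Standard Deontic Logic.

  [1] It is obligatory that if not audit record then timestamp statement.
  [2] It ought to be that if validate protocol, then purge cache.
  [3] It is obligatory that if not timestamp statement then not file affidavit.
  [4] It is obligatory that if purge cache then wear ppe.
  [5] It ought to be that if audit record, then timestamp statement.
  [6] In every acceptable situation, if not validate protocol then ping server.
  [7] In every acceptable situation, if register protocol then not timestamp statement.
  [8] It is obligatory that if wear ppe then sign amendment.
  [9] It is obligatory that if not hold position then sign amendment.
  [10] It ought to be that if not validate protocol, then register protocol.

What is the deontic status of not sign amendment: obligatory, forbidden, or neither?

Premises 1 and 5 cover both cases: O(¬audit_record → timestamp_statement) and O(audit_record → timestamp_statement). Since ¬audit_record ∨ audit_record is a tautology, O(timestamp_statement) follows.
The contrapositive of premise 7 (O(register_protocol → ¬timestamp_statement)) is O(timestamp_statement → ¬register_protocol), and O(timestamp_statement) is already established, so O(¬register_protocol).
The contrapositive of premise 10 (O(¬validate_protocol → register_protocol)) is O(¬register_protocol → validate_protocol), and O(¬register_protocol) is already established, so O(validate_protocol).
With premise 2, O(validate_protocol → purge_cache), the K-axiom yields O(purge_cache).
Premise 4 is O(purge_cache → wear_ppe); since O(purge_cache), deontic closure gives O(wear_ppe).
Applying K to premise 8 (O(wear_ppe → sign_amendment)) and O(wear_ppe) yields O(sign_amendment).
Premises 3, 6, 9 do not contribute to this derivation.
Thus O(sign_amendment), which is F(¬sign_amendment): ¬sign_amendment is forbidden.

Forbidden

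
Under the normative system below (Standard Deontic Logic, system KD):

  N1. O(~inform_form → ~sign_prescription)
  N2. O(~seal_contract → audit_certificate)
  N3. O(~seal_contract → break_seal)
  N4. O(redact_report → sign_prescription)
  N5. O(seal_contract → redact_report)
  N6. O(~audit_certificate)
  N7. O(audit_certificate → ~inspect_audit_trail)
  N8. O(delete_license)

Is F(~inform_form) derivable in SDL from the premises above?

Yes

From premise 6 we have O(~audit_certificate).
The contrapositive of premise 2 (O(~seal_contract → audit_certificate)) is O(~audit_certificate → seal_contract), and O(~audit_certificate) is already established, so O(seal_contract).
With premise 5, O(seal_contract → redact_report), the K-axiom yields O(redact_report).
With premise 4, O(redact_report → sign_prescription), the K-axiom yields O(sign_prescription).
Premise 1, O(~inform_form → ~sign_prescription), contraposes to O(sign_prescription → inform_form); with O(sign_prescription) we get O(inform_form).
Premises 3, 7, 8 do not contribute to this derivation.
So O(inform_form) holds, i.e. F(~inform_form). The claim follows.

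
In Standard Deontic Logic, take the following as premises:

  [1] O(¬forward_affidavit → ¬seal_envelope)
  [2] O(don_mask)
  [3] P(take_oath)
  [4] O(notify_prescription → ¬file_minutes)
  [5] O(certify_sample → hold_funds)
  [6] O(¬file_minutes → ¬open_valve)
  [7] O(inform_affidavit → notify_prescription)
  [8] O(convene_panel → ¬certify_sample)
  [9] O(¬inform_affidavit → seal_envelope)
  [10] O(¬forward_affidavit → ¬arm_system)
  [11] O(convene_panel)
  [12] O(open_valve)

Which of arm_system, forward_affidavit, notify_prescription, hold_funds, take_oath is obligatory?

forward_affidavit

From premise 12 we have O(open_valve).
Premise 6, O(¬file_minutes → ¬open_valve), contraposes to O(open_valve → file_minutes); with O(open_valve) we get O(file_minutes).
Premise 4, O(notify_prescription → ¬file_minutes), contraposes to O(file_minutes → ¬notify_prescription); with O(file_minutes) we get O(¬notify_prescription).
Premise 7, O(inform_affidavit → notify_prescription), contraposes to O(¬notify_prescription → ¬inform_affidavit); with O(¬notify_prescription) we get O(¬inform_affidavit).
Applying K to premise 9 (O(¬inform_affidavit → seal_envelope)) and O(¬inform_affidavit) yields O(seal_envelope).
Premise 1 is O(¬forward_affidavit → ¬seal_envelope); contrapositively O(seal_envelope → forward_affidavit). Since O(seal_envelope) holds, K gives O(forward_affidavit).
So O(forward_affidavit) holds — forward_affidavit is obligatory. None of the other listed options is made obligatory by any chain of premises.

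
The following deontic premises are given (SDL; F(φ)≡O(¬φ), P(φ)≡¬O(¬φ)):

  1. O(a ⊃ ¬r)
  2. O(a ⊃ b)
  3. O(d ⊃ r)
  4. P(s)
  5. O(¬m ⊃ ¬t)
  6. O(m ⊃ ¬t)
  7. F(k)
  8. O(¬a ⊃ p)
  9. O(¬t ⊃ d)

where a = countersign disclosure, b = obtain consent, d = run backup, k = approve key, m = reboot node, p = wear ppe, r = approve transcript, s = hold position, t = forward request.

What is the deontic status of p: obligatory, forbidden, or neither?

Obligatory

Premises 5 and 6 cover both cases: O(¬m ⊃ ¬t) and O(m ⊃ ¬t). Since ¬m ∨ m is a tautology, O(¬t) follows.
Applying K to premise 9 (O(¬t ⊃ d)) and O(¬t) yields O(d).
Premise 3 is O(d ⊃ r); since O(d), deontic closure gives O(r).
Premise 1, O(a ⊃ ¬r), contraposes to O(r ⊃ ¬a); with O(r) we get O(¬a).
Applying K to premise 8 (O(¬a ⊃ p)) and O(¬a) yields O(p).
Premises 2, 4, 7 do not contribute to this derivation.
Hence p is obligatory.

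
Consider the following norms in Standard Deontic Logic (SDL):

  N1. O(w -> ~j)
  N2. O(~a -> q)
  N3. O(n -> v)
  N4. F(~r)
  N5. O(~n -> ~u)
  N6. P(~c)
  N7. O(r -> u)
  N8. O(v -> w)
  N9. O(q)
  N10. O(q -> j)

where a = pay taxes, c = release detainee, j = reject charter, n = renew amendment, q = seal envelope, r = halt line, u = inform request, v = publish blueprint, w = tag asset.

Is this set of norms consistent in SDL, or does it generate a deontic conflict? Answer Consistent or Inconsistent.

Premise 9 states O(q) outright.
With premise 10, O(q -> j), the K-axiom yields O(j).
Premise 1 is O(w -> ~j); contrapositively O(j -> ~w). Since O(j) holds, K gives O(~w).
The contrapositive of premise 8 (O(v -> w)) is O(~w -> ~v), and O(~w) is already established, so O(~v).
Premise 3, O(n -> v), contraposes to O(~v -> ~n); with O(~v) we get O(~n).
From O(~n) and premise 5, O(~n -> ~u), we obtain O(~u).
The contrapositive of premise 7 (O(r -> u)) is O(~u -> ~r), and O(~u) is already established, so O(~r).
Yet premise 4 is F(~r), i.e. O(r).
We now have both O(~r) and O(r) — r is simultaneously obligatory and forbidden, violating the D-axiom.

Inconsistent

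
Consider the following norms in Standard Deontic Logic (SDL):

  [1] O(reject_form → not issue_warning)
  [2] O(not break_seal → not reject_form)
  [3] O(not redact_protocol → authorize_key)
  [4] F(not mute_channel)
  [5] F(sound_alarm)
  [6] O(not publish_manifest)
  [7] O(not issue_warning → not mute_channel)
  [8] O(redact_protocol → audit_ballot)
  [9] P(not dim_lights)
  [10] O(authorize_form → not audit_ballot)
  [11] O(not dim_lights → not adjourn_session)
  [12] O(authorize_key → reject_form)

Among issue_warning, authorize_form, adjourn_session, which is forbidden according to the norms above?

Premise 4, F(not mute_channel), is equivalent to O(mute_channel).
The contrapositive of premise 7 (O(not issue_warning → not mute_channel)) is O(mute_channel → issue_warning), and O(mute_channel) is already established, so O(issue_warning).
The contrapositive of premise 1 (O(reject_form → not issue_warning)) is O(issue_warning → not reject_form), and O(issue_warning) is already established, so O(not reject_form).
Premise 12 is O(authorize_key → reject_form); contrapositively O(not reject_form → not authorize_key). Since O(not reject_form) holds, K gives O(not authorize_key).
Premise 3 is O(not redact_protocol → authorize_key); contrapositively O(not authorize_key → redact_protocol). Since O(not authorize_key) holds, K gives O(redact_protocol).
From O(redact_protocol) and premise 8, O(redact_protocol → audit_ballot), we obtain O(audit_ballot).
Premise 10, O(authorize_form → not audit_ballot), contraposes to O(audit_ballot → not authorize_form); with O(audit_ballot) we get O(not authorize_form).
So O(not authorize_form) holds, i.e. authorize_form is forbidden. None of the other listed options is forbidden under the premises.

authorize_form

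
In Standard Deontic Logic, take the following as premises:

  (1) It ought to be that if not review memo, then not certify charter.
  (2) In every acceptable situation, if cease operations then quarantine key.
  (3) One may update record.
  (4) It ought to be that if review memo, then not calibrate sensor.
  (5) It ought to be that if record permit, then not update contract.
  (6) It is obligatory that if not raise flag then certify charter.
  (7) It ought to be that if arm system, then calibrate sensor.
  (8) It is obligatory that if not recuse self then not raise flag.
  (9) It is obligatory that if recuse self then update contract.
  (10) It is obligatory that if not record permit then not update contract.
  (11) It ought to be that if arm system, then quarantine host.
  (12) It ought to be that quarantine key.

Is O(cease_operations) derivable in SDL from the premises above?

No

Premise 2 is O(cease_operations → quarantine_key); even if O(quarantine_key) held, inferring O(cease_operations) would be affirming the consequent — invalid.
No other premise forces O(cease_operations). An ideal world satisfying every premise can still have cease_operations false, so O(cease_operations) is not derivable.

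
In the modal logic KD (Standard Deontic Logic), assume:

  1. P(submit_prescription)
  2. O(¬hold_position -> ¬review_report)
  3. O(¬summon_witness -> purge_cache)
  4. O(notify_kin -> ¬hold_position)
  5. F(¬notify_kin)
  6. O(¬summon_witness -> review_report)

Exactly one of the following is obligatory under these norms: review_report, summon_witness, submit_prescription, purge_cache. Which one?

summon_witness

Premise 5, F(¬notify_kin), is equivalent to O(notify_kin).
Applying K to premise 4 (O(notify_kin -> ¬hold_position)) and O(notify_kin) yields O(¬hold_position).
From O(¬hold_position) and premise 2, O(¬hold_position -> ¬review_report), we obtain O(¬review_report).
Premise 6, O(¬summon_witness -> review_report), contraposes to O(¬review_report -> summon_witness); with O(¬review_report) we get O(summon_witness).
So O(summon_witness) holds — summon_witness is obligatory. None of the other listed options is made obligatory by any chain of premises.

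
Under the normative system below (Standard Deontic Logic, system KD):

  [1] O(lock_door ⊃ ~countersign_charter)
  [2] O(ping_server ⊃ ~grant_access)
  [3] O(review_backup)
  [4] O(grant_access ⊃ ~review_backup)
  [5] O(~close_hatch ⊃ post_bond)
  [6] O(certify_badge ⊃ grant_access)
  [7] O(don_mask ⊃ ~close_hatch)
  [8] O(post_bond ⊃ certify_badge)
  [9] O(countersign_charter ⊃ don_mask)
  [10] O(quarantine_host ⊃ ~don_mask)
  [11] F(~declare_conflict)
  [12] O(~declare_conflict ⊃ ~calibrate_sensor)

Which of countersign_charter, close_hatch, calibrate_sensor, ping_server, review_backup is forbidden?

From premise 3 we have O(review_backup).
The contrapositive of premise 4 (O(grant_access ⊃ ~review_backup)) is O(review_backup ⊃ ~grant_access), and O(review_backup) is already established, so O(~grant_access).
Premise 6, O(certify_badge ⊃ grant_access), contraposes to O(~grant_access ⊃ ~certify_badge); with O(~grant_access) we get O(~certify_badge).
Premise 8 is O(post_bond ⊃ certify_badge); contrapositively O(~certify_badge ⊃ ~post_bond). Since O(~certify_badge) holds, K gives O(~post_bond).
The contrapositive of premise 5 (O(~close_hatch ⊃ post_bond)) is O(~post_bond ⊃ close_hatch), and O(~post_bond) is already established, so O(close_hatch).
Premise 7, O(don_mask ⊃ ~close_hatch), contraposes to O(close_hatch ⊃ ~don_mask); with O(close_hatch) we get O(~don_mask).
The contrapositive of premise 9 (O(countersign_charter ⊃ don_mask)) is O(~don_mask ⊃ ~countersign_charter), and O(~don_mask) is already established, so O(~countersign_charter).
So O(~countersign_charter) holds, i.e. countersign_charter is forbidden. None of the other listed options is forbidden under the premises.

countersign_charter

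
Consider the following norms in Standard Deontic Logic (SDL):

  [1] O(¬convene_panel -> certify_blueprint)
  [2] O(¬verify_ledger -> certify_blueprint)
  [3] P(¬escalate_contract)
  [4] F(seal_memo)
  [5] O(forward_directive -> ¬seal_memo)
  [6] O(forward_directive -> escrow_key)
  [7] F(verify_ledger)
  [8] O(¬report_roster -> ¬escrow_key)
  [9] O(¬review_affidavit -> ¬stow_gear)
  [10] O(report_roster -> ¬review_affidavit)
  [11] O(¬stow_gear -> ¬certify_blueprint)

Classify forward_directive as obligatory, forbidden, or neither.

Forbidden

F(verify_ledger) at premise 7 means O(¬verify_ledger).
Applying K to premise 2 (O(¬verify_ledger -> certify_blueprint)) and O(¬verify_ledger) yields O(certify_blueprint).
The contrapositive of premise 11 (O(¬stow_gear -> ¬certify_blueprint)) is O(certify_blueprint -> stow_gear), and O(certify_blueprint) is already established, so O(stow_gear).
Premise 9 is O(¬review_affidavit -> ¬stow_gear); contrapositively O(stow_gear -> review_affidavit). Since O(stow_gear) holds, K gives O(review_affidavit).
The contrapositive of premise 10 (O(report_roster -> ¬review_affidavit)) is O(review_affidavit -> ¬report_roster), and O(review_affidavit) is already established, so O(¬report_roster).
From O(¬report_roster) and premise 8, O(¬report_roster -> ¬escrow_key), we obtain O(¬escrow_key).
The contrapositive of premise 6 (O(forward_directive -> escrow_key)) is O(¬escrow_key -> ¬forward_directive), and O(¬escrow_key) is already established, so O(¬forward_directive).
Premises 1, 3, 4, 5 do not contribute to this derivation.
Thus O(¬forward_directive), which is F(forward_directive): forward_directive is forbidden.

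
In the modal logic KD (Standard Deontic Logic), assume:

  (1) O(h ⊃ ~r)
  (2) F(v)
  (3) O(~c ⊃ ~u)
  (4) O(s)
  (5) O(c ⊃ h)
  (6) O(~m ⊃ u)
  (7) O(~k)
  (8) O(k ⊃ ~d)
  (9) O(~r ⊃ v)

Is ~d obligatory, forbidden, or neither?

Neither

Premise 8 is O(k ⊃ ~d), but O(k) is not derivable from the premises, so it does not yield O(~d).
No premise or chain of K-axiom applications forces O(~d), and none forces O(d). So ~d is neither obligatory nor forbidden under these norms.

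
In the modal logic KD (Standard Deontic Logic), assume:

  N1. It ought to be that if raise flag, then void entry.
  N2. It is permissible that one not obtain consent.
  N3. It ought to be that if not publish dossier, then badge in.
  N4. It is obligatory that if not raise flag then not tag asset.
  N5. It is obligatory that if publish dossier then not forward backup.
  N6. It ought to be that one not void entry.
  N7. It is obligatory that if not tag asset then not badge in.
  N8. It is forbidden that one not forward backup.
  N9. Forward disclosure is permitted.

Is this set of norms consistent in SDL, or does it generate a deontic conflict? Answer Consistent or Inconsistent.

Inconsistent

Premise 8, F(¬forward_backup), is equivalent to O(forward_backup).
The contrapositive of premise 5 (O(publish_dossier → ¬forward_backup)) is O(forward_backup → ¬publish_dossier), and O(forward_backup) is already established, so O(¬publish_dossier).
Applying K to premise 3 (O(¬publish_dossier → badge_in)) and O(¬publish_dossier) yields O(badge_in).
Premise 7 is O(¬tag_asset → ¬badge_in); contrapositively O(badge_in → tag_asset). Since O(badge_in) holds, K gives O(tag_asset).
Premise 4, O(¬raise_flag → ¬tag_asset), contraposes to O(tag_asset → raise_flag); with O(tag_asset) we get O(raise_flag).
Applying K to premise 1 (O(raise_flag → void_entry)) and O(raise_flag) yields O(void_entry).
However, premise 6 gives O(¬void_entry).
We now have both O(void_entry) and O(¬void_entry) — void_entry is simultaneously obligatory and forbidden, violating the D-axiom.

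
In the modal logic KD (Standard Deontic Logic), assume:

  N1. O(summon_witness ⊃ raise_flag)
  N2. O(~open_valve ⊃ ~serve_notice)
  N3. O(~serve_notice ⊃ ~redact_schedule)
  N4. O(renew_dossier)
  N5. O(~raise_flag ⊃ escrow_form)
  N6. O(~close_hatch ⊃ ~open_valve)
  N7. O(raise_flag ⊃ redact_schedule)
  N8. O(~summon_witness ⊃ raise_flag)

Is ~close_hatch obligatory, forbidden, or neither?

Premises 1 and 8 cover both cases: O(summon_witness ⊃ raise_flag) and O(~summon_witness ⊃ raise_flag). Since summon_witness ∨ ~summon_witness is a tautology, O(raise_flag) follows.
Premise 7 is O(raise_flag ⊃ redact_schedule); since O(raise_flag), deontic closure gives O(redact_schedule).
The contrapositive of premise 3 (O(~serve_notice ⊃ ~redact_schedule)) is O(redact_schedule ⊃ serve_notice), and O(redact_schedule) is already established, so O(serve_notice).
The contrapositive of premise 2 (O(~open_valve ⊃ ~serve_notice)) is O(serve_notice ⊃ open_valve), and O(serve_notice) is already established, so O(open_valve).
Premise 6 is O(~close_hatch ⊃ ~open_valve); contrapositively O(open_valve ⊃ close_hatch). Since O(open_valve) holds, K gives O(close_hatch).
Premises 4, 5 do not contribute to this derivation.
Thus O(close_hatch), which is F(~close_hatch): ~close_hatch is forbidden.

Forbidden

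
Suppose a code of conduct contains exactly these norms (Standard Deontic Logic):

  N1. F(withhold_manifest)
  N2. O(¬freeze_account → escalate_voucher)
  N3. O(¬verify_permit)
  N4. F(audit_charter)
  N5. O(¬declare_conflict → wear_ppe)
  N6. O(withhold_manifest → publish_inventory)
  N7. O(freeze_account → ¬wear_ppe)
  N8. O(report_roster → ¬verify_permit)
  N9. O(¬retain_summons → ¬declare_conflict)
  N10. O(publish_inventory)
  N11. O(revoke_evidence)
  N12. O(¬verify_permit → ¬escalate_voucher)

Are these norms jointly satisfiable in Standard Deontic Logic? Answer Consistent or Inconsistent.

Consistent

Premise 6 is O(withhold_manifest → publish_inventory); even if O(publish_inventory) held, inferring O(withhold_manifest) would be affirming the consequent — invalid.
So O(withhold_manifest) is not derivable, and the apparent clash with O(¬withhold_manifest) does not arise.
A world satisfying every obligation exists (e.g. audit_charter=false, declare_conflict=true, escalate_voucher=false, freeze_account=true, publish_inventory=true, report_roster=false, retain_summons=true, revoke_evidence=true, verify_permit=false, wear_ppe=false, withhold_manifest=false); no atom is both obligatory and forbidden, so the set is consistent.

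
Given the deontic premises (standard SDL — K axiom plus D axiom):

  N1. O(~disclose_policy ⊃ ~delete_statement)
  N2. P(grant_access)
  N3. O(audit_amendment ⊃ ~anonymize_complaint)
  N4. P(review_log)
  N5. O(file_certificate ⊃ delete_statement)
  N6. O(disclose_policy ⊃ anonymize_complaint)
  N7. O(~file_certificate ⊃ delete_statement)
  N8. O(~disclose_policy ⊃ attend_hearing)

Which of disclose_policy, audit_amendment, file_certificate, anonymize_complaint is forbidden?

audit_amendment

By case analysis on file_certificate: premise 5 gives O(file_certificate ⊃ delete_statement) and premise 7 gives O(~file_certificate ⊃ delete_statement), so O(delete_statement) either way.
Premise 1 is O(~disclose_policy ⊃ ~delete_statement); contrapositively O(delete_statement ⊃ disclose_policy). Since O(delete_statement) holds, K gives O(disclose_policy).
Premise 6 is O(disclose_policy ⊃ anonymize_complaint); since O(disclose_policy), deontic closure gives O(anonymize_complaint).
Premise 3, O(audit_amendment ⊃ ~anonymize_complaint), contraposes to O(anonymize_complaint ⊃ ~audit_amendment); with O(anonymize_complaint) we get O(~audit_amendment).
So O(~audit_amendment) holds, i.e. audit_amendment is forbidden. None of the other listed options is forbidden under the premises.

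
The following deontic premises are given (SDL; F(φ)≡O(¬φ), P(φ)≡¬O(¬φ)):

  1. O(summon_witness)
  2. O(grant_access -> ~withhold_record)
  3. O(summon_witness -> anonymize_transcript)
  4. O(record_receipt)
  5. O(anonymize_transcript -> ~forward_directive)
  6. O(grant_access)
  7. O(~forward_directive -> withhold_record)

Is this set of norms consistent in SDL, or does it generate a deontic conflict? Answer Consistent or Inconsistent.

Inconsistent

Premise 6 states O(grant_access) outright.
Applying K to premise 2 (O(grant_access -> ~withhold_record)) and O(grant_access) yields O(~withhold_record).
Premise 7, O(~forward_directive -> withhold_record), contraposes to O(~withhold_record -> forward_directive); with O(~withhold_record) we get O(forward_directive).
Premise 5 is O(anonymize_transcript -> ~forward_directive); contrapositively O(forward_directive -> ~anonymize_transcript). Since O(forward_directive) holds, K gives O(~anonymize_transcript).
Premise 3 is O(summon_witness -> anonymize_transcript); contrapositively O(~anonymize_transcript -> ~summon_witness). Since O(~anonymize_transcript) holds, K gives O(~summon_witness).
However, premise 1 gives O(summon_witness).
We now have both O(~summon_witness) and O(summon_witness) — summon_witness is simultaneously obligatory and forbidden, violating the D-axiom.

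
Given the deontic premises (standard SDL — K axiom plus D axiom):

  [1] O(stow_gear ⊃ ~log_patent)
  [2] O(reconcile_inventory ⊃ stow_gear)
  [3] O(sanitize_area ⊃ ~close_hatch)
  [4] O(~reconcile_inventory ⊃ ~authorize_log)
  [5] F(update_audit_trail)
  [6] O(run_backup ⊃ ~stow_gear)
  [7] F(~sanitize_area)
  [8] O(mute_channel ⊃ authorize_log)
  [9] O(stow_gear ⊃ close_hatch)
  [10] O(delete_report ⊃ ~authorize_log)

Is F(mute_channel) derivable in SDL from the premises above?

Yes

Premise 7, F(~sanitize_area), is equivalent to O(sanitize_area).
Premise 3 is O(sanitize_area ⊃ ~close_hatch); since O(sanitize_area), deontic closure gives O(~close_hatch).
Premise 9, O(stow_gear ⊃ close_hatch), contraposes to O(~close_hatch ⊃ ~stow_gear); with O(~close_hatch) we get O(~stow_gear).
Premise 2 is O(reconcile_inventory ⊃ stow_gear); contrapositively O(~stow_gear ⊃ ~reconcile_inventory). Since O(~stow_gear) holds, K gives O(~reconcile_inventory).
Applying K to premise 4 (O(~reconcile_inventory ⊃ ~authorize_log)) and O(~reconcile_inventory) yields O(~authorize_log).
Premise 8, O(mute_channel ⊃ authorize_log), contraposes to O(~authorize_log ⊃ ~mute_channel); with O(~authorize_log) we get O(~mute_channel).
Premises 1, 5, 6, 10 do not contribute to this derivation.
So O(~mute_channel) holds, i.e. F(mute_channel). The claim follows.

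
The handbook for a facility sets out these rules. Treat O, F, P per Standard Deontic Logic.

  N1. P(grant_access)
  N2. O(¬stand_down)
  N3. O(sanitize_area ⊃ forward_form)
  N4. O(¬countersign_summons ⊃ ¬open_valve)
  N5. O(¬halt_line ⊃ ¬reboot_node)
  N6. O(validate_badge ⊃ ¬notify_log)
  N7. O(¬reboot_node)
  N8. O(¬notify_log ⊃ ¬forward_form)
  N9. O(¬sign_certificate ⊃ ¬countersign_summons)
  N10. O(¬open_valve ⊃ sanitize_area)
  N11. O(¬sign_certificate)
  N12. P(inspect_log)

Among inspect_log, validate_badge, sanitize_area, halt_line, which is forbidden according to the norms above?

From premise 11 we have O(¬sign_certificate).
Premise 9 is O(¬sign_certificate ⊃ ¬countersign_summons); since O(¬sign_certificate), deontic closure gives O(¬countersign_summons).
Applying K to premise 4 (O(¬countersign_summons ⊃ ¬open_valve)) and O(¬countersign_summons) yields O(¬open_valve).
Premise 10 is O(¬open_valve ⊃ sanitize_area); since O(¬open_valve), deontic closure gives O(sanitize_area).
Premise 3 is O(sanitize_area ⊃ forward_form); since O(sanitize_area), deontic closure gives O(forward_form).
The contrapositive of premise 8 (O(¬notify_log ⊃ ¬forward_form)) is O(forward_form ⊃ notify_log), and O(forward_form) is already established, so O(notify_log).
Premise 6 is O(validate_badge ⊃ ¬notify_log); contrapositively O(notify_log ⊃ ¬validate_badge). Since O(notify_log) holds, K gives O(¬validate_badge).
So O(¬validate_badge) holds, i.e. validate_badge is forbidden. None of the other listed options is forbidden under the premises.

validate_badge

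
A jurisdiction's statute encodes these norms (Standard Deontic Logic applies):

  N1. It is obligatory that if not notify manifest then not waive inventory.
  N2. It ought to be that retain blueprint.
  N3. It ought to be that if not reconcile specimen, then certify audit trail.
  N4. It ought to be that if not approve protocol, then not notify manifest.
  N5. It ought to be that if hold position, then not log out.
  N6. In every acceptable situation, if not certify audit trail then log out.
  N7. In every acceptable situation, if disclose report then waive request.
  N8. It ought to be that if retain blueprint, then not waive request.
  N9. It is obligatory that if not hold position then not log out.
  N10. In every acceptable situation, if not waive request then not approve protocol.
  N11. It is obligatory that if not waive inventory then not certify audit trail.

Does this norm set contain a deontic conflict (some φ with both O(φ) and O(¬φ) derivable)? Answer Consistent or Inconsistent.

Inconsistent

Premises 5 and 9 are O(hold_position → ¬log_out) and O(¬hold_position → ¬log_out); every ideal world satisfies hold_position or ¬hold_position, so in either case ¬log_out holds — hence O(¬log_out).
The contrapositive of premise 6 (O(¬certify_audit_trail → log_out)) is O(¬log_out → certify_audit_trail), and O(¬log_out) is already established, so O(certify_audit_trail).
Premise 11, O(¬waive_inventory → ¬certify_audit_trail), contraposes to O(certify_audit_trail → waive_inventory); with O(certify_audit_trail) we get O(waive_inventory).
Premise 1, O(¬notify_manifest → ¬waive_inventory), contraposes to O(waive_inventory → notify_manifest); with O(waive_inventory) we get O(notify_manifest).
Premise 4 is O(¬approve_protocol → ¬notify_manifest); contrapositively O(notify_manifest → approve_protocol). Since O(notify_manifest) holds, K gives O(approve_protocol).
Premise 10 is O(¬waive_request → ¬approve_protocol); contrapositively O(approve_protocol → waive_request). Since O(approve_protocol) holds, K gives O(waive_request).
Premise 8 is O(retain_blueprint → ¬waive_request); contrapositively O(waive_request → ¬retain_blueprint). Since O(waive_request) holds, K gives O(¬retain_blueprint).
However, premise 2 gives O(retain_blueprint).
We now have both O(¬retain_blueprint) and O(retain_blueprint) — retain_blueprint is simultaneously obligatory and forbidden, violating the D-axiom.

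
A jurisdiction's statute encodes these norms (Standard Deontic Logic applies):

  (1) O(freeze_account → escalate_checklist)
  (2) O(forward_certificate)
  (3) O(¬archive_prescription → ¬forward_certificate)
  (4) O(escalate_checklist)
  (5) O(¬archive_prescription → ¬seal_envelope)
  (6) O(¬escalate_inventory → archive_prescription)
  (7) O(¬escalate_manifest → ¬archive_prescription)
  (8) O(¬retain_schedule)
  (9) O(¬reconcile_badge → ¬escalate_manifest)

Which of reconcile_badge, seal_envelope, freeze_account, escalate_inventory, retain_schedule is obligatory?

From premise 2 we have O(forward_certificate).
Premise 3, O(¬archive_prescription → ¬forward_certificate), contraposes to O(forward_certificate → archive_prescription); with O(forward_certificate) we get O(archive_prescription).
Premise 7 is O(¬escalate_manifest → ¬archive_prescription); contrapositively O(archive_prescription → escalate_manifest). Since O(archive_prescription) holds, K gives O(escalate_manifest).
Premise 9 is O(¬reconcile_badge → ¬escalate_manifest); contrapositively O(escalate_manifest → reconcile_badge). Since O(escalate_manifest) holds, K gives O(reconcile_badge).
So O(reconcile_badge) holds — reconcile_badge is obligatory. None of the other listed options is made obligatory by any chain of premises.

reconcile_badge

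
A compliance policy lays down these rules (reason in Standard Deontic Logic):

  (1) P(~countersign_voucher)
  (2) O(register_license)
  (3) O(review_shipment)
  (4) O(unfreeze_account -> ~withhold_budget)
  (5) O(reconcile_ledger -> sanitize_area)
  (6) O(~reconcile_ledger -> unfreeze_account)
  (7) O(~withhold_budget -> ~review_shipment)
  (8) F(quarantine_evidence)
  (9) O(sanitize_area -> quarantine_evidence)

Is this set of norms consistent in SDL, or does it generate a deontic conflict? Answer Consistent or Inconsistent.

Inconsistent

Premise 3 states O(review_shipment) outright.
The contrapositive of premise 7 (O(~withhold_budget -> ~review_shipment)) is O(review_shipment -> withhold_budget), and O(review_shipment) is already established, so O(withhold_budget).
Premise 4 is O(unfreeze_account -> ~withhold_budget); contrapositively O(withhold_budget -> ~unfreeze_account). Since O(withhold_budget) holds, K gives O(~unfreeze_account).
Premise 6 is O(~reconcile_ledger -> unfreeze_account); contrapositively O(~unfreeze_account -> reconcile_ledger). Since O(~unfreeze_account) holds, K gives O(reconcile_ledger).
Applying K to premise 5 (O(reconcile_ledger -> sanitize_area)) and O(reconcile_ledger) yields O(sanitize_area).
With premise 9, O(sanitize_area -> quarantine_evidence), the K-axiom yields O(quarantine_evidence).
But premise 8, F(quarantine_evidence), means O(~quarantine_evidence).
We now have both O(quarantine_evidence) and O(~quarantine_evidence) — quarantine_evidence is simultaneously obligatory and forbidden, violating the D-axiom.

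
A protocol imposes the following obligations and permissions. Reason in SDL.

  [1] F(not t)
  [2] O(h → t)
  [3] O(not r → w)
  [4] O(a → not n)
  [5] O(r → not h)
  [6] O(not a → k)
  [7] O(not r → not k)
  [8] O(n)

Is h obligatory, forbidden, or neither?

Premise 8 states O(n) outright.
The contrapositive of premise 4 (O(a → not n)) is O(n → not a), and O(n) is already established, so O(not a).
Premise 6 is O(not a → k); since O(not a), deontic closure gives O(k).
Premise 7 is O(not r → not k); contrapositively O(k → r). Since O(k) holds, K gives O(r).
Premise 5 is O(r → not h); since O(r), deontic closure gives O(not h).
Premises 1, 2, 3 do not contribute to this derivation.
Thus O(not h), which is F(h): h is forbidden.

Forbidden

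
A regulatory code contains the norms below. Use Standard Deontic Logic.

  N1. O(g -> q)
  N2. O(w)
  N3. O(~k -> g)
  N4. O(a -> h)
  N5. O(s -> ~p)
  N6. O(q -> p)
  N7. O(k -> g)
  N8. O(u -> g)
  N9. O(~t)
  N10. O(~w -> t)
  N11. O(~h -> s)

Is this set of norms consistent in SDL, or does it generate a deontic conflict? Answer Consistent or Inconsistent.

Consistent

Premise 10 is O(~w -> t), but O(~w) is not derivable from the premises, so it does not yield O(t).
So O(t) is not derivable, and the apparent clash with O(~t) does not arise.
A world satisfying every obligation exists (e.g. a=false, g=true, h=true, k=false, p=true, q=true, s=false, t=false, u=false, w=true); no atom is both obligatory and forbidden, so the set is consistent.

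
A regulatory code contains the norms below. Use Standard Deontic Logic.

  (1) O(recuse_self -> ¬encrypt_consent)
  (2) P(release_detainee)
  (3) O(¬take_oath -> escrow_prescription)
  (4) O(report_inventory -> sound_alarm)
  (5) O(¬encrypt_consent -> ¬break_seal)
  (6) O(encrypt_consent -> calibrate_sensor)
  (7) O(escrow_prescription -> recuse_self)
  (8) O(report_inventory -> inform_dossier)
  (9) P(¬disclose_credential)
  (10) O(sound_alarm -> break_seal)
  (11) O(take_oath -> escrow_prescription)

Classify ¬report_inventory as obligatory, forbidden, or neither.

Premises 11 and 3 are O(take_oath -> escrow_prescription) and O(¬take_oath -> escrow_prescription); every ideal world satisfies take_oath or ¬take_oath, so in either case escrow_prescription holds — hence O(escrow_prescription).
Premise 7 is O(escrow_prescription -> recuse_self); since O(escrow_prescription), deontic closure gives O(recuse_self).
With premise 1, O(recuse_self -> ¬encrypt_consent), the K-axiom yields O(¬encrypt_consent).
With premise 5, O(¬encrypt_consent -> ¬break_seal), the K-axiom yields O(¬break_seal).
The contrapositive of premise 10 (O(sound_alarm -> break_seal)) is O(¬break_seal -> ¬sound_alarm), and O(¬break_seal) is already established, so O(¬sound_alarm).
The contrapositive of premise 4 (O(report_inventory -> sound_alarm)) is O(¬sound_alarm -> ¬report_inventory), and O(¬sound_alarm) is already established, so O(¬report_inventory).
Premises 2, 6, 8, 9 do not contribute to this derivation.
Hence ¬report_inventory is obligatory.

Obligatory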